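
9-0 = 9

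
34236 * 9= 308124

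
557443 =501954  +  55489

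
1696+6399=8095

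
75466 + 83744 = 159210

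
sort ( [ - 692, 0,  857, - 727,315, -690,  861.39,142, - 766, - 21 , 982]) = [ -766, - 727, - 692, - 690, - 21 , 0,  142,315,  857,861.39, 982]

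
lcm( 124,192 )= 5952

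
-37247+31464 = -5783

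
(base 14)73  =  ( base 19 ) 56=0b1100101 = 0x65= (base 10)101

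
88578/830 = 106 +299/415 = 106.72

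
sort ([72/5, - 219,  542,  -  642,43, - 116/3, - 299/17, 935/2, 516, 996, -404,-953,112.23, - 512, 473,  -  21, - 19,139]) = [ - 953 , - 642, - 512, - 404, - 219, - 116/3, - 21, - 19,-299/17, 72/5, 43, 112.23, 139, 935/2,  473, 516, 542, 996]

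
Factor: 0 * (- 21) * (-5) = 0^1 =0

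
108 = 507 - 399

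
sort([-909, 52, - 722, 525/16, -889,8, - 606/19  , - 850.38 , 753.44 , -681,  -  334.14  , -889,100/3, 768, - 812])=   [ - 909, -889,-889, -850.38, -812, -722, - 681,-334.14, - 606/19, 8, 525/16, 100/3,52,753.44, 768]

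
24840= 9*2760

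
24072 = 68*354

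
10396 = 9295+1101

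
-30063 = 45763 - 75826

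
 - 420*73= - 30660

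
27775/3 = 9258 + 1/3 = 9258.33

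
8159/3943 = 8159/3943  =  2.07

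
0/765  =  0 = 0.00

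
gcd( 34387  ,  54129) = 1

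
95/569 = 95/569=0.17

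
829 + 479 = 1308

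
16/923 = 16/923= 0.02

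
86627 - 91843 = -5216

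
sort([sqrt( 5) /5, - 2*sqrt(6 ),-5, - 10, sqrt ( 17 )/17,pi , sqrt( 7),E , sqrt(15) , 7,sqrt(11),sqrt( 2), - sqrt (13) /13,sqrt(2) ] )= [ - 10,-5, - 2*sqrt (6 ) , - sqrt( 13)/13, sqrt(17) /17,sqrt( 5)/5, sqrt (2 ),sqrt (2),sqrt(7),E,pi, sqrt (11 ),sqrt( 15 ) , 7 ]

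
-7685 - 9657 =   -  17342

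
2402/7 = 2402/7 = 343.14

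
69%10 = 9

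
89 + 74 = 163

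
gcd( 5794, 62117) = 1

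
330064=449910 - 119846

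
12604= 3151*4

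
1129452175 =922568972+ 206883203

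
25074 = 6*4179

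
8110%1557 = 325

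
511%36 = 7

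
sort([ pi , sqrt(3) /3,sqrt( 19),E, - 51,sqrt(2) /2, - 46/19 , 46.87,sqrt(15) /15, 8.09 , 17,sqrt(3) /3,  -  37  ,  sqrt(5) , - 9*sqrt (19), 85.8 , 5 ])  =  [ - 51, - 9*sqrt( 19) , - 37,-46/19, sqrt (15)/15,sqrt (3)/3,sqrt(3 ) /3,sqrt( 2) /2 , sqrt (5), E , pi, sqrt(19 ) , 5 , 8.09 , 17, 46.87,85.8]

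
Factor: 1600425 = 3^3 * 5^2*2371^1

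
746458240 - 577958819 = 168499421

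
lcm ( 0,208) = 0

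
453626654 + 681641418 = 1135268072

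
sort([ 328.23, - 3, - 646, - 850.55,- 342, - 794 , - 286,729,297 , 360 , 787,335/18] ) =[ - 850.55, - 794,-646, - 342, - 286 , - 3, 335/18, 297,328.23, 360, 729, 787]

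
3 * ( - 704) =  - 2112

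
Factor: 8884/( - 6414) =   -  2^1*3^( - 1)*1069^(-1)*2221^1 = - 4442/3207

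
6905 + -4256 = 2649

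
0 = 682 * 0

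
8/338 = 4/169=0.02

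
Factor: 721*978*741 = 522507258 = 2^1*3^2 * 7^1*13^1*19^1*103^1*163^1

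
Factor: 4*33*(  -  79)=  - 10428 =- 2^2* 3^1*11^1*79^1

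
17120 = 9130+7990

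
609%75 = 9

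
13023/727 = 17 + 664/727 =17.91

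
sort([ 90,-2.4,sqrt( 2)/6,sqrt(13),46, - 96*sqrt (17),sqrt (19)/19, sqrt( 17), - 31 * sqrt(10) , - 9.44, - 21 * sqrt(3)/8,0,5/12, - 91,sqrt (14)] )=[ - 96*sqrt(17 ), - 31 * sqrt(10), - 91, - 9.44, -21 * sqrt(3) /8, - 2.4, 0, sqrt( 19)/19, sqrt(  2) /6,5/12, sqrt(13),sqrt( 14), sqrt( 17),46,90 ]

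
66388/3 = 22129+1/3 = 22129.33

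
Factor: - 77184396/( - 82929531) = 2^2*3^1* 29^(-1)*257^( - 1)*3709^(  -  1 )*2144011^1=25728132/27643177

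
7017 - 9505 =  - 2488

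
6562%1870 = 952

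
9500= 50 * 190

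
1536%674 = 188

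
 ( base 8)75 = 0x3d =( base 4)331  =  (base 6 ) 141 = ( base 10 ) 61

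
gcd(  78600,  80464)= 8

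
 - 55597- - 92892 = 37295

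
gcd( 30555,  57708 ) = 63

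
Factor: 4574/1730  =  5^( - 1 )*173^( - 1)*2287^1= 2287/865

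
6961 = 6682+279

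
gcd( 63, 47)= 1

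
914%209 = 78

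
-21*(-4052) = 85092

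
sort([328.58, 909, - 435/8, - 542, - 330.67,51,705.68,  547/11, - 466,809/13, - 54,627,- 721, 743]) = [ - 721, - 542, - 466,-330.67, - 435/8, - 54, 547/11,51,  809/13 , 328.58, 627 , 705.68,743, 909]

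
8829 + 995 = 9824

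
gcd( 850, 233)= 1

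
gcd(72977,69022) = 1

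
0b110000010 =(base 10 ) 386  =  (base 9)468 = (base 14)1d8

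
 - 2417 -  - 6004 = 3587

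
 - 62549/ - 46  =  1359 + 35/46 = 1359.76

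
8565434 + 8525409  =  17090843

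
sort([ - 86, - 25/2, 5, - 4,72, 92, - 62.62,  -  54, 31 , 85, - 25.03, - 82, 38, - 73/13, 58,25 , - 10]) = [-86,-82,  -  62.62 , - 54, - 25.03, - 25/2 , - 10, - 73/13, - 4, 5, 25, 31,38, 58,72, 85,  92 ] 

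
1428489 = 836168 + 592321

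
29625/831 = 35 + 180/277 = 35.65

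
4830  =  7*690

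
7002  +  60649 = 67651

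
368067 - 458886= - 90819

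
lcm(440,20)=440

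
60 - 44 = 16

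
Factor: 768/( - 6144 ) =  - 2^( - 3) = - 1/8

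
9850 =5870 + 3980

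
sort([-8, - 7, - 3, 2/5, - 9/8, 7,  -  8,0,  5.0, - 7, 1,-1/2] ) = [ - 8,- 8,- 7,-7, - 3 , - 9/8,-1/2,0, 2/5, 1, 5.0, 7]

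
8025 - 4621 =3404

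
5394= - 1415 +6809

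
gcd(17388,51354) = 54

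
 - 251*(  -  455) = 114205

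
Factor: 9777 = 3^1 * 3259^1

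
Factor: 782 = 2^1*17^1*23^1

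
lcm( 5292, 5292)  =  5292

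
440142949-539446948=-99303999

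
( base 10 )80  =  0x50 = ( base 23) 3B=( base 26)32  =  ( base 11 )73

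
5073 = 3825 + 1248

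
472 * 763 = 360136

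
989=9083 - 8094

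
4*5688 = 22752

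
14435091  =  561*25731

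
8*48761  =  390088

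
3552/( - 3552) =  - 1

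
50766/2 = 25383 = 25383.00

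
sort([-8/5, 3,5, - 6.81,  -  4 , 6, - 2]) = [-6.81 ,  -  4, - 2,-8/5,  3, 5,  6]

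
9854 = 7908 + 1946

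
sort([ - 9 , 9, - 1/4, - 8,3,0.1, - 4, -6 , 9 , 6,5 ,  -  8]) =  [ - 9 , - 8, - 8, - 6, - 4 , - 1/4, 0.1,3, 5, 6,9,9 ]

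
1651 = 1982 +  - 331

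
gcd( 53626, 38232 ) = 2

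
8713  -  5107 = 3606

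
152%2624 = 152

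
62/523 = 62/523 = 0.12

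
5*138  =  690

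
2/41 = 2/41 = 0.05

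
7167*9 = 64503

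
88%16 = 8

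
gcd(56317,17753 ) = 1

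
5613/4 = 5613/4= 1403.25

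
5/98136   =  5/98136 = 0.00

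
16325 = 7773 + 8552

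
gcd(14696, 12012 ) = 44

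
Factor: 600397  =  7^2*12253^1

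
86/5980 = 43/2990 = 0.01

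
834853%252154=78391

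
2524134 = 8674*291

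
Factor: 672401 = 17^1 * 37^1*1069^1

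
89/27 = 3 + 8/27=3.30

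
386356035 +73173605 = 459529640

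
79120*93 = 7358160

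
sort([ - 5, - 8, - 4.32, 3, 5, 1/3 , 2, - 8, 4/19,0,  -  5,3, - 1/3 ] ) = [ - 8, - 8, -5,  -  5, - 4.32, -1/3, 0,  4/19, 1/3,  2, 3,  3, 5 ] 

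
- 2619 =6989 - 9608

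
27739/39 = 27739/39 = 711.26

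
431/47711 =431/47711=0.01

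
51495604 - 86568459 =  - 35072855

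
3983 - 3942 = 41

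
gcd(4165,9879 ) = 1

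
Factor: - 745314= - 2^1*3^1*17^1 * 7307^1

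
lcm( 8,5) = 40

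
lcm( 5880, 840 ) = 5880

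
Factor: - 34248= - 2^3 * 3^1* 1427^1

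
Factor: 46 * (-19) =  - 874  =  - 2^1 * 19^1 * 23^1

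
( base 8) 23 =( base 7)25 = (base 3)201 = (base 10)19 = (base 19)10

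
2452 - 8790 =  - 6338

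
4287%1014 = 231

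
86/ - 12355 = -86/12355=- 0.01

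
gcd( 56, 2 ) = 2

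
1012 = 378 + 634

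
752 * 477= 358704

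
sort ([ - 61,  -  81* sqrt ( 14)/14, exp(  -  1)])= [- 61, - 81*sqrt( 14) /14,exp(-1 )]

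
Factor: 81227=43^1*1889^1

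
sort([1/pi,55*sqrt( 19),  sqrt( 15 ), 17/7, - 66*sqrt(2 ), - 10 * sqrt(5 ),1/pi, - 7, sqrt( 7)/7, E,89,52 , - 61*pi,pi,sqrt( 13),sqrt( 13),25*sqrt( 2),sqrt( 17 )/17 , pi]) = [ - 61*pi, -66 * sqrt(2), - 10*sqrt(5), - 7,sqrt( 17)/17 , 1/pi,1/pi, sqrt( 7 )/7,17/7,E,pi, pi,sqrt( 13 ),  sqrt( 13) , sqrt (15 ),25  *  sqrt( 2),52, 89,55*sqrt( 19)]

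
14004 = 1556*9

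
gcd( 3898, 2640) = 2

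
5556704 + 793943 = 6350647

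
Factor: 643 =643^1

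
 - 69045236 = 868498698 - 937543934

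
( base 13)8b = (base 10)115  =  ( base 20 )5f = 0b1110011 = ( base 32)3J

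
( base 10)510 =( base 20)15a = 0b111111110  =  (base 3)200220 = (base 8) 776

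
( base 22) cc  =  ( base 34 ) 84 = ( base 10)276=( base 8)424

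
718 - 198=520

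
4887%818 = 797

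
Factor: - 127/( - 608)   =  2^(-5 )*19^( - 1)*127^1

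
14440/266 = 380/7 = 54.29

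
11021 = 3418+7603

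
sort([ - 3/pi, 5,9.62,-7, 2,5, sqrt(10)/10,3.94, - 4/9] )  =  [ - 7,- 3/pi, - 4/9,  sqrt( 10)/10,2,3.94, 5,5, 9.62 ]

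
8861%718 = 245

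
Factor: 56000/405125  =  64/463 = 2^6*463^(  -  1) 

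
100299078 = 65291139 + 35007939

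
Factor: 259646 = 2^1*197^1*659^1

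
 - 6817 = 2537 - 9354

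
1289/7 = 1289/7  =  184.14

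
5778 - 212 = 5566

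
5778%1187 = 1030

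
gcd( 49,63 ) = 7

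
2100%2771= 2100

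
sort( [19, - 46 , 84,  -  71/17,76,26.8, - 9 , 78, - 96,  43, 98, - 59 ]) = [- 96,-59, -46 ,  -  9, - 71/17, 19, 26.8 , 43, 76, 78, 84,98 ]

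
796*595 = 473620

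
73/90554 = 73/90554 = 0.00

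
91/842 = 91/842 =0.11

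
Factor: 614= 2^1*307^1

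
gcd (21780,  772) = 4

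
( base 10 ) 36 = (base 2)100100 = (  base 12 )30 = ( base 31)15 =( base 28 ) 18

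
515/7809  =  515/7809= 0.07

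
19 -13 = 6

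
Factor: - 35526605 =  - 5^1*23^1*308927^1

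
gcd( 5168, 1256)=8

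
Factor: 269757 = 3^3*97^1*103^1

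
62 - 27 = 35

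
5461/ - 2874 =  - 5461/2874 = -1.90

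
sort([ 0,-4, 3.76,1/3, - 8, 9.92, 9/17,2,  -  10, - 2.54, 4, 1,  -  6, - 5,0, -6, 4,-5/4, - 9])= [ - 10,  -  9, - 8, -6,-6 , -5, - 4,-2.54, -5/4,0 , 0, 1/3, 9/17, 1,2, 3.76, 4,4,9.92] 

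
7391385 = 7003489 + 387896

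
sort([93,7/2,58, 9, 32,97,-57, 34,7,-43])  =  [-57, - 43 , 7/2,  7, 9,32,34,58,93,97]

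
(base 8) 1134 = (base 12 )424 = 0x25C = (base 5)4404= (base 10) 604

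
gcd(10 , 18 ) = 2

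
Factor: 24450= 2^1 * 3^1*5^2 * 163^1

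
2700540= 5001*540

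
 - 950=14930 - 15880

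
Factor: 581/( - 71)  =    -  7^1*71^( - 1)*83^1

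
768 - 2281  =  -1513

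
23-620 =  - 597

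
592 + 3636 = 4228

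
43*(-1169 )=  - 50267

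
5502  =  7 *786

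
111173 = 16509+94664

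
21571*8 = 172568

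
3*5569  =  16707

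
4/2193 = 4/2193 =0.00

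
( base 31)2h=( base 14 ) 59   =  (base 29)2l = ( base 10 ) 79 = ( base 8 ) 117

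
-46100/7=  - 6586 + 2/7 = - 6585.71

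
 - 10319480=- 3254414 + - 7065066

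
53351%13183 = 619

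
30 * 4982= 149460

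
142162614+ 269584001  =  411746615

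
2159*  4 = 8636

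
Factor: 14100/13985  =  2820/2797 = 2^2*3^1*5^1*47^1*2797^ ( - 1)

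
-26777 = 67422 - 94199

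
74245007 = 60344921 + 13900086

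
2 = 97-95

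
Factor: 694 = 2^1*347^1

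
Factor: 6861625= 5^3*17^1 * 3229^1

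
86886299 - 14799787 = 72086512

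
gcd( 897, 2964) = 39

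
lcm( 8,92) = 184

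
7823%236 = 35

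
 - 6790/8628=-3395/4314= - 0.79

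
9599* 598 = 5740202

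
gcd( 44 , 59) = 1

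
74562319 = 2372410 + 72189909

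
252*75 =18900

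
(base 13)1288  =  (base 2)101001010111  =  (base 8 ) 5127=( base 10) 2647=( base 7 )10501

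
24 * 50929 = 1222296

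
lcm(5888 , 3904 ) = 359168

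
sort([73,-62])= [ - 62, 73 ]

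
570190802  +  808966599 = 1379157401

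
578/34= 17= 17.00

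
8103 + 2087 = 10190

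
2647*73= 193231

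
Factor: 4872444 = 2^2*3^1*406037^1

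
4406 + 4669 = 9075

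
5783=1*5783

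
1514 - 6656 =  - 5142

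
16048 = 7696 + 8352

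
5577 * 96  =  535392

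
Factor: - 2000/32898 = -1000/16449 = - 2^3*3^( - 1)*5^3*5483^( - 1)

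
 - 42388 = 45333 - 87721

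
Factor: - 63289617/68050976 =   -  2^(-5)*3^1 * 7^ ( - 1)*461^( - 1 )*659^ ( -1)*21096539^1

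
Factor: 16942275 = 3^2*5^2*7^1 * 31^1*347^1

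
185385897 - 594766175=  -  409380278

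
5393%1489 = 926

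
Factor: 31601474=2^1 * 29^1*43^1*12671^1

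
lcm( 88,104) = 1144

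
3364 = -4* (- 841)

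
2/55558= 1/27779=0.00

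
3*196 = 588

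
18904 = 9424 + 9480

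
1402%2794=1402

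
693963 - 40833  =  653130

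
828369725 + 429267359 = 1257637084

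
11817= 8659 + 3158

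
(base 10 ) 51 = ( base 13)3C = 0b110011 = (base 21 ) 29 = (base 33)1I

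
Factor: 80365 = 5^1*16073^1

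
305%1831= 305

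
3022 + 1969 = 4991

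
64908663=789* 82267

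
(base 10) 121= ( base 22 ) 5b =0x79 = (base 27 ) 4d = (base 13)94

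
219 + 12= 231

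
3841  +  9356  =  13197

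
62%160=62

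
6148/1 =6148 = 6148.00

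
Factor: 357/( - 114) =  -119/38=-2^( - 1)*7^1 * 17^1*19^( - 1)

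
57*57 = 3249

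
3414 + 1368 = 4782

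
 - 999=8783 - 9782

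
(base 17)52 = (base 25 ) 3C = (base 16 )57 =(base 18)4f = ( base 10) 87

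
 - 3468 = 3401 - 6869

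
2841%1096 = 649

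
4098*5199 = 21305502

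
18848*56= 1055488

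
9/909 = 1/101  =  0.01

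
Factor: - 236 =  - 2^2* 59^1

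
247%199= 48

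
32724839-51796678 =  - 19071839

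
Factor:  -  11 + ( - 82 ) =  - 93 = -  3^1*31^1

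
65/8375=13/1675=0.01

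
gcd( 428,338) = 2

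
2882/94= 1441/47 = 30.66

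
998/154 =6 + 37/77 = 6.48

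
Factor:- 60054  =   - 2^1*3^1*10009^1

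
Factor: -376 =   -  2^3 *47^1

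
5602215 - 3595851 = 2006364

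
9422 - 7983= 1439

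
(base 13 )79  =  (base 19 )55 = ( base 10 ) 100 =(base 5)400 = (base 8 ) 144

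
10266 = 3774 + 6492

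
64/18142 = 32/9071  =  0.00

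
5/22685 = 1/4537 = 0.00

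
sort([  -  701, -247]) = [ - 701, -247 ] 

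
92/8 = 23/2= 11.50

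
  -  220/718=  - 110/359 =-0.31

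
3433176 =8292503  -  4859327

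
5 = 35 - 30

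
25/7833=25/7833=0.00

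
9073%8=1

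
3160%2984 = 176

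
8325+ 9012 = 17337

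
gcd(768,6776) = 8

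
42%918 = 42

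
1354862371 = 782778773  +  572083598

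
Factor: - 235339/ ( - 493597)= 421^1*883^( - 1 )= 421/883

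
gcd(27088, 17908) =4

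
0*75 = 0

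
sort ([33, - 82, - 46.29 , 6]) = [  -  82, - 46.29, 6 , 33 ]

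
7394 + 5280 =12674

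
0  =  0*63843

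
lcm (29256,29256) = 29256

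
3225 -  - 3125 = 6350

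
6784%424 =0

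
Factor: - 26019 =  - 3^2*7^2*59^1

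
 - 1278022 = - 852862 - 425160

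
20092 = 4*5023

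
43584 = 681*64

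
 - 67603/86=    -67603/86 = - 786.08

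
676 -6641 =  - 5965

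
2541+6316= 8857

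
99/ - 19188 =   -  11/2132 = - 0.01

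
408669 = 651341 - 242672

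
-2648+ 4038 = 1390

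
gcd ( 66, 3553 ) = 11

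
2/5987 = 2/5987 = 0.00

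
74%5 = 4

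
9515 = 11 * 865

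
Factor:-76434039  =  -3^2*11^1*772061^1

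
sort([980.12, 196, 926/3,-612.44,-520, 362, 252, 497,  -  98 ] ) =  [ - 612.44, - 520,-98, 196 , 252, 926/3, 362, 497, 980.12 ]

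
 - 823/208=-4 + 9/208 = - 3.96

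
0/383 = 0 = 0.00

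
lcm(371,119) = 6307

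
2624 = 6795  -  4171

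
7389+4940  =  12329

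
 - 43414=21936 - 65350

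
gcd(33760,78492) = 844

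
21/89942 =21/89942 = 0.00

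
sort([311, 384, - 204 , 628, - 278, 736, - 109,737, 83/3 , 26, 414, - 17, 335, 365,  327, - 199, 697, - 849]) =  [  -  849, - 278,-204, - 199, - 109, - 17, 26,  83/3, 311, 327, 335, 365, 384, 414,  628,697,736, 737]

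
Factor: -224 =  - 2^5*7^1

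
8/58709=8/58709 =0.00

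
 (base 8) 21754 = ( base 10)9196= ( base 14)34CC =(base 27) cgg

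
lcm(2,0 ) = 0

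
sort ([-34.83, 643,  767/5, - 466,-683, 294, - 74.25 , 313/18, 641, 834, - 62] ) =[ - 683, - 466,  -  74.25,  -  62,-34.83, 313/18,767/5,  294,641,643,834]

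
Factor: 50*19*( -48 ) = - 45600 = - 2^5*3^1*5^2*19^1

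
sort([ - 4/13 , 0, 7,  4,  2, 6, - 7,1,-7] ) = [ - 7,-7, - 4/13, 0,  1,2, 4,  6,7]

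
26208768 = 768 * 34126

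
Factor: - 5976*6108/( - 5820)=3041784/485 =2^3 * 3^2*5^( - 1)*83^1*97^( - 1)*509^1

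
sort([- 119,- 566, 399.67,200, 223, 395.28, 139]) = [ - 566, - 119,139, 200,223, 395.28, 399.67 ]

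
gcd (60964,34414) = 2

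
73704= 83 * 888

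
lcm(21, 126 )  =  126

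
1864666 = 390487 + 1474179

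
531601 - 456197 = 75404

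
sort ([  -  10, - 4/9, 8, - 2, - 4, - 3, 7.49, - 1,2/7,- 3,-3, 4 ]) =[  -  10, - 4,  -  3, - 3,-3, - 2, - 1, - 4/9, 2/7, 4, 7.49, 8]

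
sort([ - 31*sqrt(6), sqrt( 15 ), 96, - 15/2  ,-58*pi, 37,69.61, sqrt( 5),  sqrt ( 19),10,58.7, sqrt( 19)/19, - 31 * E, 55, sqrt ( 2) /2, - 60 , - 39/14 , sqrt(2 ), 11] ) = [ - 58*pi, - 31*E , - 31*sqrt( 6 ), -60, - 15/2, - 39/14, sqrt(19 ) /19,sqrt(2)/2, sqrt( 2 ), sqrt(5), sqrt( 15),sqrt( 19),10,11, 37,55,58.7, 69.61,96] 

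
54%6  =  0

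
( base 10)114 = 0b1110010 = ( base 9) 136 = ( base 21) 59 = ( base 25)4E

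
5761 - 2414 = 3347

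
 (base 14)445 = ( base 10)845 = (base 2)1101001101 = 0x34D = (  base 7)2315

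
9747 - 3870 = 5877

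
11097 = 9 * 1233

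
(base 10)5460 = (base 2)1010101010100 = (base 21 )C80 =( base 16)1554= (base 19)F27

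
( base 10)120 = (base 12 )A0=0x78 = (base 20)60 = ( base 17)71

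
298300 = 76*3925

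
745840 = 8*93230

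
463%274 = 189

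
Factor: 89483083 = 1291^1*69313^1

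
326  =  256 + 70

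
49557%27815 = 21742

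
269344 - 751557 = -482213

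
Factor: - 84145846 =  - 2^1*42072923^1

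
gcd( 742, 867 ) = 1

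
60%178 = 60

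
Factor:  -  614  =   -2^1*307^1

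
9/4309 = 9/4309=0.00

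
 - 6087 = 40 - 6127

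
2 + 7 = 9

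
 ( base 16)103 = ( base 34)7l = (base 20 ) CJ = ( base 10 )259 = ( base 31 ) 8b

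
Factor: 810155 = 5^1*311^1*521^1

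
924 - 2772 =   -  1848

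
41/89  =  41/89= 0.46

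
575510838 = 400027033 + 175483805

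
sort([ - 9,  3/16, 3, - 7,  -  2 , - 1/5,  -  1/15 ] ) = [-9, - 7, - 2, - 1/5, - 1/15,3/16, 3]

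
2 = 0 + 2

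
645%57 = 18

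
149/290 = 149/290= 0.51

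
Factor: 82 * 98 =2^2*7^2*41^1=8036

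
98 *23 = 2254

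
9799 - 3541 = 6258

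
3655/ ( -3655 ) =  - 1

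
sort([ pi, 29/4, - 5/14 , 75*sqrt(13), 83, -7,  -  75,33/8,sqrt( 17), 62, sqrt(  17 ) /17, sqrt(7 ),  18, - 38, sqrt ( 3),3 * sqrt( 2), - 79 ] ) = [- 79, - 75, - 38, - 7, -5/14, sqrt(17)/17,  sqrt( 3 ),  sqrt( 7 ), pi,sqrt( 17 ),  33/8, 3 *sqrt(2), 29/4, 18, 62, 83, 75*sqrt( 13 ) ] 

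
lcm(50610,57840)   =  404880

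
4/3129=4/3129=0.00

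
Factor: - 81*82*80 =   -  531360 = - 2^5*3^4*5^1*41^1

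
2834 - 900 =1934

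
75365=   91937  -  16572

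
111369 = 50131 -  - 61238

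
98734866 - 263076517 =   -  164341651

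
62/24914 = 31/12457  =  0.00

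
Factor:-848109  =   -3^1*282703^1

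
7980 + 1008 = 8988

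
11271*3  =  33813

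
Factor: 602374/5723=2^1*59^ ( - 1 )*97^( - 1)*349^1*863^1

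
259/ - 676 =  - 1  +  417/676= - 0.38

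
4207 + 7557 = 11764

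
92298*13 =1199874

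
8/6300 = 2/1575 =0.00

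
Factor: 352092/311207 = 2^2 * 3^1 * 61^1*647^(- 1)  =  732/647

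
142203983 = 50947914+91256069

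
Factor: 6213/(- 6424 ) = - 2^ ( - 3 )* 3^1 *11^( - 1)*19^1*73^( - 1)*109^1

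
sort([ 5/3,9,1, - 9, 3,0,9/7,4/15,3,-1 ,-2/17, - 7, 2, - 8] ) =[-9, - 8, - 7,-1, - 2/17, 0,  4/15, 1,9/7,  5/3,2,3,3,9 ] 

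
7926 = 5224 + 2702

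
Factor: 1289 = 1289^1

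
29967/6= 4994  +  1/2 = 4994.50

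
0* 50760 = 0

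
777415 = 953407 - 175992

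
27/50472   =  3/5608 = 0.00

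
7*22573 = 158011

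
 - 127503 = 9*( - 14167) 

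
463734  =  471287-7553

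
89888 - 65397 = 24491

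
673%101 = 67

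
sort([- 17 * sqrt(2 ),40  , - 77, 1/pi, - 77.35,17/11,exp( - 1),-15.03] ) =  [ - 77.35, - 77, - 17*sqrt (2), - 15.03,1/pi,exp( - 1 ),17/11,40 ]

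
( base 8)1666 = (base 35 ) R5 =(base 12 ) 672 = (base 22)1L4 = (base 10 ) 950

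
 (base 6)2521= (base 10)625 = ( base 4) 21301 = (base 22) 169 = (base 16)271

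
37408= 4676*8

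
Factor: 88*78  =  2^4 * 3^1*11^1*13^1 = 6864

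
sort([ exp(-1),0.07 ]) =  [ 0.07,exp(-1 )] 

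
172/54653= 4/1271 =0.00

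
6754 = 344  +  6410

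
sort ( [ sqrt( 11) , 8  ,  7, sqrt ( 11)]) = [ sqrt(11) , sqrt(11 ),7,8]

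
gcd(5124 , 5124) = 5124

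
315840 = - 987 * (-320 ) 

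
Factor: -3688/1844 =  - 2^1 = -2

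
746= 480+266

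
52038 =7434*7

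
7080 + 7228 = 14308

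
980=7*140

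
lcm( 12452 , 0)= 0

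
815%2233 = 815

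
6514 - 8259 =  - 1745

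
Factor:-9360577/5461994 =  - 2^( - 1)*23^ ( - 1 )*118739^( - 1)*9360577^1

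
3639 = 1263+2376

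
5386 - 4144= 1242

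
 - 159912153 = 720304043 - 880216196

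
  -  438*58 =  - 25404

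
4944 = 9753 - 4809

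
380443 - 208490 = 171953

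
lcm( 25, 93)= 2325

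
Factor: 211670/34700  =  2^( - 1 ) * 5^( - 1)  *  61^1 = 61/10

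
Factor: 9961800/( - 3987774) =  - 2^2 *3^( - 1 )*5^2 * 7^( - 1)*16603^1*31649^(-1 ) = - 1660300/664629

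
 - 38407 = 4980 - 43387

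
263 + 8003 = 8266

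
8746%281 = 35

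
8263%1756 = 1239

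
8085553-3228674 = 4856879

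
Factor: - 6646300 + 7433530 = 787230 = 2^1*3^2 * 5^1 *8747^1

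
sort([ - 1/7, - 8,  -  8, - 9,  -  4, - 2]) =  [ - 9, - 8, - 8, - 4, - 2, - 1/7]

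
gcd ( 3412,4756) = 4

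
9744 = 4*2436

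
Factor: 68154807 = 3^1 * 7^1 * 3245467^1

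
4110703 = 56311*73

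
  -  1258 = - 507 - 751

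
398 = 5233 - 4835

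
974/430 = 2 + 57/215 = 2.27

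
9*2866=25794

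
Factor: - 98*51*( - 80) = 399840 = 2^5*3^1*5^1*7^2*17^1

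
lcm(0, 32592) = 0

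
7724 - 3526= 4198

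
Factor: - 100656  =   - 2^4*3^3*233^1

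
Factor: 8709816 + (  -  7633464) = 1076352 = 2^7*3^1*2803^1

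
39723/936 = 13241/312 = 42.44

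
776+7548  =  8324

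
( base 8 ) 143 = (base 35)2t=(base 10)99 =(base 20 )4J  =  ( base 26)3l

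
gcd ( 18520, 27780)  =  9260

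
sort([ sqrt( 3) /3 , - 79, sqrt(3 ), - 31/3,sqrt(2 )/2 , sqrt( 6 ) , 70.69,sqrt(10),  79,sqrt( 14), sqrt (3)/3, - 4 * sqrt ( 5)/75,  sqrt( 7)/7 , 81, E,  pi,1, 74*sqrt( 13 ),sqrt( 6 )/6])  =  [ - 79, -31/3, - 4*sqrt(5)/75 , sqrt(7)/7,sqrt( 6 ) /6,sqrt( 3 )/3, sqrt( 3)/3, sqrt( 2) /2 , 1 , sqrt( 3), sqrt( 6), E,  pi,sqrt( 10), sqrt( 14), 70.69, 79,81,74 * sqrt( 13 ) ] 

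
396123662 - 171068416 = 225055246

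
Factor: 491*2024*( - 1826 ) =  - 2^4*11^2 * 23^1*83^1*491^1=- 1814649584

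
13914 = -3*( - 4638 ) 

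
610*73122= 44604420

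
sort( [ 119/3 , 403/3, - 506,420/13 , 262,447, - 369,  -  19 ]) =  [ - 506 , - 369, - 19,420/13,119/3,403/3,262,447]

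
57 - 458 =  - 401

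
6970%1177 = 1085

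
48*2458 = 117984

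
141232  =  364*388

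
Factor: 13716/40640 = 27/80= 2^( - 4 )*3^3*5^( - 1 ) 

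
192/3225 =64/1075 = 0.06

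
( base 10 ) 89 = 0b1011001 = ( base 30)2T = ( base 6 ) 225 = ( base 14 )65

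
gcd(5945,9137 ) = 1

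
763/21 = 36 + 1/3 = 36.33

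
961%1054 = 961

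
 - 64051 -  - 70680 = 6629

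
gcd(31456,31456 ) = 31456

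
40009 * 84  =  3360756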